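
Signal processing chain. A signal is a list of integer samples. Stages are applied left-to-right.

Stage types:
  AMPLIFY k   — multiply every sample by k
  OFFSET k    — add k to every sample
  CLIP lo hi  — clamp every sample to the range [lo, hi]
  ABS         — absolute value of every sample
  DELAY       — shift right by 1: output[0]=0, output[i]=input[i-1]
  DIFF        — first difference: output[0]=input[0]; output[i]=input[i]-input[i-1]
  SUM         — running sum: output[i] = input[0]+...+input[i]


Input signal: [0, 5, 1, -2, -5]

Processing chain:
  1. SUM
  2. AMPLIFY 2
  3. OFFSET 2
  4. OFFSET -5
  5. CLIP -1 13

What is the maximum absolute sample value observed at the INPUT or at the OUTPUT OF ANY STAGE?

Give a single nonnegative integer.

Answer: 14

Derivation:
Input: [0, 5, 1, -2, -5] (max |s|=5)
Stage 1 (SUM): sum[0..0]=0, sum[0..1]=5, sum[0..2]=6, sum[0..3]=4, sum[0..4]=-1 -> [0, 5, 6, 4, -1] (max |s|=6)
Stage 2 (AMPLIFY 2): 0*2=0, 5*2=10, 6*2=12, 4*2=8, -1*2=-2 -> [0, 10, 12, 8, -2] (max |s|=12)
Stage 3 (OFFSET 2): 0+2=2, 10+2=12, 12+2=14, 8+2=10, -2+2=0 -> [2, 12, 14, 10, 0] (max |s|=14)
Stage 4 (OFFSET -5): 2+-5=-3, 12+-5=7, 14+-5=9, 10+-5=5, 0+-5=-5 -> [-3, 7, 9, 5, -5] (max |s|=9)
Stage 5 (CLIP -1 13): clip(-3,-1,13)=-1, clip(7,-1,13)=7, clip(9,-1,13)=9, clip(5,-1,13)=5, clip(-5,-1,13)=-1 -> [-1, 7, 9, 5, -1] (max |s|=9)
Overall max amplitude: 14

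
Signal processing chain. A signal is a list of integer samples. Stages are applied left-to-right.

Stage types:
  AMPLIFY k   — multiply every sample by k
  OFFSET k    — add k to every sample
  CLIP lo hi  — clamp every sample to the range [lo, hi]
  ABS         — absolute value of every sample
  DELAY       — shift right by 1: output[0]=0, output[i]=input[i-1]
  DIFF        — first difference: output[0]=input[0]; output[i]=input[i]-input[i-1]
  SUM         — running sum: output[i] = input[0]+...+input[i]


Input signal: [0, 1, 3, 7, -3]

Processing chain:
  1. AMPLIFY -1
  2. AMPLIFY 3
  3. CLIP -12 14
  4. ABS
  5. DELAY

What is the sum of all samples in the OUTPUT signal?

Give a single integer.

Input: [0, 1, 3, 7, -3]
Stage 1 (AMPLIFY -1): 0*-1=0, 1*-1=-1, 3*-1=-3, 7*-1=-7, -3*-1=3 -> [0, -1, -3, -7, 3]
Stage 2 (AMPLIFY 3): 0*3=0, -1*3=-3, -3*3=-9, -7*3=-21, 3*3=9 -> [0, -3, -9, -21, 9]
Stage 3 (CLIP -12 14): clip(0,-12,14)=0, clip(-3,-12,14)=-3, clip(-9,-12,14)=-9, clip(-21,-12,14)=-12, clip(9,-12,14)=9 -> [0, -3, -9, -12, 9]
Stage 4 (ABS): |0|=0, |-3|=3, |-9|=9, |-12|=12, |9|=9 -> [0, 3, 9, 12, 9]
Stage 5 (DELAY): [0, 0, 3, 9, 12] = [0, 0, 3, 9, 12] -> [0, 0, 3, 9, 12]
Output sum: 24

Answer: 24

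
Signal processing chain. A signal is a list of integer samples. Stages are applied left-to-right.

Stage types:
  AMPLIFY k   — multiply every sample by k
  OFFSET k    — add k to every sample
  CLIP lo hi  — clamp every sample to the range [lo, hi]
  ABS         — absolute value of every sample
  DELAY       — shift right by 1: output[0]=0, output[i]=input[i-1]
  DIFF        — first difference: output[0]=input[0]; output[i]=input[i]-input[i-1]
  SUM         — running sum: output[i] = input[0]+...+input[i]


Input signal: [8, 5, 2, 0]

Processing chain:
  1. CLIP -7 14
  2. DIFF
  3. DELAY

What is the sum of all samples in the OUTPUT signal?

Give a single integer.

Input: [8, 5, 2, 0]
Stage 1 (CLIP -7 14): clip(8,-7,14)=8, clip(5,-7,14)=5, clip(2,-7,14)=2, clip(0,-7,14)=0 -> [8, 5, 2, 0]
Stage 2 (DIFF): s[0]=8, 5-8=-3, 2-5=-3, 0-2=-2 -> [8, -3, -3, -2]
Stage 3 (DELAY): [0, 8, -3, -3] = [0, 8, -3, -3] -> [0, 8, -3, -3]
Output sum: 2

Answer: 2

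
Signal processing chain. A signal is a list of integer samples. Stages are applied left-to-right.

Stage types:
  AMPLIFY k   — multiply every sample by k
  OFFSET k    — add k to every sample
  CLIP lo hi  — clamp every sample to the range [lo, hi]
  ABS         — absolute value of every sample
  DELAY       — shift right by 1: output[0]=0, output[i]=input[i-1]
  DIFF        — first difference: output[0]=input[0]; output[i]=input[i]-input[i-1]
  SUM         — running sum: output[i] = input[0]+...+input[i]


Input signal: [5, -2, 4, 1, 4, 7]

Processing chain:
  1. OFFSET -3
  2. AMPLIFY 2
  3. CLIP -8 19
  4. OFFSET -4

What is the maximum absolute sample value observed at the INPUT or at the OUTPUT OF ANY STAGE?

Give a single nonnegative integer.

Input: [5, -2, 4, 1, 4, 7] (max |s|=7)
Stage 1 (OFFSET -3): 5+-3=2, -2+-3=-5, 4+-3=1, 1+-3=-2, 4+-3=1, 7+-3=4 -> [2, -5, 1, -2, 1, 4] (max |s|=5)
Stage 2 (AMPLIFY 2): 2*2=4, -5*2=-10, 1*2=2, -2*2=-4, 1*2=2, 4*2=8 -> [4, -10, 2, -4, 2, 8] (max |s|=10)
Stage 3 (CLIP -8 19): clip(4,-8,19)=4, clip(-10,-8,19)=-8, clip(2,-8,19)=2, clip(-4,-8,19)=-4, clip(2,-8,19)=2, clip(8,-8,19)=8 -> [4, -8, 2, -4, 2, 8] (max |s|=8)
Stage 4 (OFFSET -4): 4+-4=0, -8+-4=-12, 2+-4=-2, -4+-4=-8, 2+-4=-2, 8+-4=4 -> [0, -12, -2, -8, -2, 4] (max |s|=12)
Overall max amplitude: 12

Answer: 12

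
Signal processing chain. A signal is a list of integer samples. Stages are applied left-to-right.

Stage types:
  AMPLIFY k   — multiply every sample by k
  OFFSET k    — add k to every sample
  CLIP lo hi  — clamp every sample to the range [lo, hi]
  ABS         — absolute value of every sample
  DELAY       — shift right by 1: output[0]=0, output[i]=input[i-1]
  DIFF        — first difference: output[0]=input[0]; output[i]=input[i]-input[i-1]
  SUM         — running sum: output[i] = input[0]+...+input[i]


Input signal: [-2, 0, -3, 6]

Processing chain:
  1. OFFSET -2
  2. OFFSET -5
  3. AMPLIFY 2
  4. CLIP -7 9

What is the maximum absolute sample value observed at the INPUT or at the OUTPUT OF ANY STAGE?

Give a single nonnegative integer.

Answer: 20

Derivation:
Input: [-2, 0, -3, 6] (max |s|=6)
Stage 1 (OFFSET -2): -2+-2=-4, 0+-2=-2, -3+-2=-5, 6+-2=4 -> [-4, -2, -5, 4] (max |s|=5)
Stage 2 (OFFSET -5): -4+-5=-9, -2+-5=-7, -5+-5=-10, 4+-5=-1 -> [-9, -7, -10, -1] (max |s|=10)
Stage 3 (AMPLIFY 2): -9*2=-18, -7*2=-14, -10*2=-20, -1*2=-2 -> [-18, -14, -20, -2] (max |s|=20)
Stage 4 (CLIP -7 9): clip(-18,-7,9)=-7, clip(-14,-7,9)=-7, clip(-20,-7,9)=-7, clip(-2,-7,9)=-2 -> [-7, -7, -7, -2] (max |s|=7)
Overall max amplitude: 20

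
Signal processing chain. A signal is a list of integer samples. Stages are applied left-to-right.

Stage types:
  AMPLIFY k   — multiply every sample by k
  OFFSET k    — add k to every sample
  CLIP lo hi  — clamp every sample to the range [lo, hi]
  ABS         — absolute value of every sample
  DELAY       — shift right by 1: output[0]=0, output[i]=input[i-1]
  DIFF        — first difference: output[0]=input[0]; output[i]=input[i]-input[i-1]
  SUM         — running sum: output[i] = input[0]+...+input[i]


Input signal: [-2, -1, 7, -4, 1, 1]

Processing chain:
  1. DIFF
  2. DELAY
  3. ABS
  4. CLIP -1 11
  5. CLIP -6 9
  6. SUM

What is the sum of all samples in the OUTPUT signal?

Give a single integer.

Input: [-2, -1, 7, -4, 1, 1]
Stage 1 (DIFF): s[0]=-2, -1--2=1, 7--1=8, -4-7=-11, 1--4=5, 1-1=0 -> [-2, 1, 8, -11, 5, 0]
Stage 2 (DELAY): [0, -2, 1, 8, -11, 5] = [0, -2, 1, 8, -11, 5] -> [0, -2, 1, 8, -11, 5]
Stage 3 (ABS): |0|=0, |-2|=2, |1|=1, |8|=8, |-11|=11, |5|=5 -> [0, 2, 1, 8, 11, 5]
Stage 4 (CLIP -1 11): clip(0,-1,11)=0, clip(2,-1,11)=2, clip(1,-1,11)=1, clip(8,-1,11)=8, clip(11,-1,11)=11, clip(5,-1,11)=5 -> [0, 2, 1, 8, 11, 5]
Stage 5 (CLIP -6 9): clip(0,-6,9)=0, clip(2,-6,9)=2, clip(1,-6,9)=1, clip(8,-6,9)=8, clip(11,-6,9)=9, clip(5,-6,9)=5 -> [0, 2, 1, 8, 9, 5]
Stage 6 (SUM): sum[0..0]=0, sum[0..1]=2, sum[0..2]=3, sum[0..3]=11, sum[0..4]=20, sum[0..5]=25 -> [0, 2, 3, 11, 20, 25]
Output sum: 61

Answer: 61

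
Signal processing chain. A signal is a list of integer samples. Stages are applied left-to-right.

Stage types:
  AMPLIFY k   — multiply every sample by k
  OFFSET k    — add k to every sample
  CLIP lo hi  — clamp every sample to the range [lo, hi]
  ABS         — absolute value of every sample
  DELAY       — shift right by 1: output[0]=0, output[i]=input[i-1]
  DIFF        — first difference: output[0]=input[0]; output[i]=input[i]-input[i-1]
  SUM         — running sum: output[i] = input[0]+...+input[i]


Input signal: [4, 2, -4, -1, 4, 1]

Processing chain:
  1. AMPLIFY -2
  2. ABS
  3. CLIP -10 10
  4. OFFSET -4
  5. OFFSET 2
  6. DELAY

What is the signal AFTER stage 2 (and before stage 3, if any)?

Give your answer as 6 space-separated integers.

Answer: 8 4 8 2 8 2

Derivation:
Input: [4, 2, -4, -1, 4, 1]
Stage 1 (AMPLIFY -2): 4*-2=-8, 2*-2=-4, -4*-2=8, -1*-2=2, 4*-2=-8, 1*-2=-2 -> [-8, -4, 8, 2, -8, -2]
Stage 2 (ABS): |-8|=8, |-4|=4, |8|=8, |2|=2, |-8|=8, |-2|=2 -> [8, 4, 8, 2, 8, 2]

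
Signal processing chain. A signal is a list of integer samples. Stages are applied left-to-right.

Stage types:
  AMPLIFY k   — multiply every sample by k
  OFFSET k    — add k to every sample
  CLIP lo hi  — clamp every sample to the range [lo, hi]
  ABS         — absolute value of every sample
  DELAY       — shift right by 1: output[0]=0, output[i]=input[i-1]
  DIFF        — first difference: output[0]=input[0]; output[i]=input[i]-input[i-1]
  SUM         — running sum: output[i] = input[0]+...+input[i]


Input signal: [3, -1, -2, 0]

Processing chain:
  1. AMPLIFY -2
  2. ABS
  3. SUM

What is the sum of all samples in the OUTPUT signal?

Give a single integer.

Input: [3, -1, -2, 0]
Stage 1 (AMPLIFY -2): 3*-2=-6, -1*-2=2, -2*-2=4, 0*-2=0 -> [-6, 2, 4, 0]
Stage 2 (ABS): |-6|=6, |2|=2, |4|=4, |0|=0 -> [6, 2, 4, 0]
Stage 3 (SUM): sum[0..0]=6, sum[0..1]=8, sum[0..2]=12, sum[0..3]=12 -> [6, 8, 12, 12]
Output sum: 38

Answer: 38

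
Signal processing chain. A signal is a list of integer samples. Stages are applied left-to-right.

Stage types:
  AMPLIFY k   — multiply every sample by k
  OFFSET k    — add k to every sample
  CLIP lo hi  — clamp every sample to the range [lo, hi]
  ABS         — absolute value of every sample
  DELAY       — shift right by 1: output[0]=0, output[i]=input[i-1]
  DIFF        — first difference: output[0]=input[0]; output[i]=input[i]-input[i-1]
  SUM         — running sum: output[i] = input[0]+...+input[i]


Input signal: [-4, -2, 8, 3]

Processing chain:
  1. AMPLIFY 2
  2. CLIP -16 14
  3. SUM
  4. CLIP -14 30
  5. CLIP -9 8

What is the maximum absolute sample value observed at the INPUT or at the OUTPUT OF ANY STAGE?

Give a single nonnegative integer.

Input: [-4, -2, 8, 3] (max |s|=8)
Stage 1 (AMPLIFY 2): -4*2=-8, -2*2=-4, 8*2=16, 3*2=6 -> [-8, -4, 16, 6] (max |s|=16)
Stage 2 (CLIP -16 14): clip(-8,-16,14)=-8, clip(-4,-16,14)=-4, clip(16,-16,14)=14, clip(6,-16,14)=6 -> [-8, -4, 14, 6] (max |s|=14)
Stage 3 (SUM): sum[0..0]=-8, sum[0..1]=-12, sum[0..2]=2, sum[0..3]=8 -> [-8, -12, 2, 8] (max |s|=12)
Stage 4 (CLIP -14 30): clip(-8,-14,30)=-8, clip(-12,-14,30)=-12, clip(2,-14,30)=2, clip(8,-14,30)=8 -> [-8, -12, 2, 8] (max |s|=12)
Stage 5 (CLIP -9 8): clip(-8,-9,8)=-8, clip(-12,-9,8)=-9, clip(2,-9,8)=2, clip(8,-9,8)=8 -> [-8, -9, 2, 8] (max |s|=9)
Overall max amplitude: 16

Answer: 16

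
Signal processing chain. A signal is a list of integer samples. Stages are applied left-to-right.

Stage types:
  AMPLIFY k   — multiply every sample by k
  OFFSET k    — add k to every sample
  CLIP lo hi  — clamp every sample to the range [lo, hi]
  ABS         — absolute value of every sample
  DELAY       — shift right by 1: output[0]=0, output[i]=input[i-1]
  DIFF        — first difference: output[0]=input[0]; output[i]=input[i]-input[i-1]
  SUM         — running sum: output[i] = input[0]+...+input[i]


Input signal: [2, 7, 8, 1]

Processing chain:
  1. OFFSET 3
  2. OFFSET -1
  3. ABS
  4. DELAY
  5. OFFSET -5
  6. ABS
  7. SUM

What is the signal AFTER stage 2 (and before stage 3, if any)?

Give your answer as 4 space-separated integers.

Input: [2, 7, 8, 1]
Stage 1 (OFFSET 3): 2+3=5, 7+3=10, 8+3=11, 1+3=4 -> [5, 10, 11, 4]
Stage 2 (OFFSET -1): 5+-1=4, 10+-1=9, 11+-1=10, 4+-1=3 -> [4, 9, 10, 3]

Answer: 4 9 10 3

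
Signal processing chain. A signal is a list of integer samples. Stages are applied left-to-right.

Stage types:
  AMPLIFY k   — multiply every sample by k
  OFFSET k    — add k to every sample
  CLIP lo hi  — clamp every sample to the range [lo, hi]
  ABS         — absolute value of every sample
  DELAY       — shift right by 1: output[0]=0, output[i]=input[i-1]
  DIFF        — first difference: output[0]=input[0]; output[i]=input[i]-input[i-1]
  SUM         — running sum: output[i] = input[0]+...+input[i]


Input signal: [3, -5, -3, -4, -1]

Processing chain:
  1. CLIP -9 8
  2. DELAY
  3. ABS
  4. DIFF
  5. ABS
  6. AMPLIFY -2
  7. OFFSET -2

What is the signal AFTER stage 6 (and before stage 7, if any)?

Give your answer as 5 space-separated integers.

Input: [3, -5, -3, -4, -1]
Stage 1 (CLIP -9 8): clip(3,-9,8)=3, clip(-5,-9,8)=-5, clip(-3,-9,8)=-3, clip(-4,-9,8)=-4, clip(-1,-9,8)=-1 -> [3, -5, -3, -4, -1]
Stage 2 (DELAY): [0, 3, -5, -3, -4] = [0, 3, -5, -3, -4] -> [0, 3, -5, -3, -4]
Stage 3 (ABS): |0|=0, |3|=3, |-5|=5, |-3|=3, |-4|=4 -> [0, 3, 5, 3, 4]
Stage 4 (DIFF): s[0]=0, 3-0=3, 5-3=2, 3-5=-2, 4-3=1 -> [0, 3, 2, -2, 1]
Stage 5 (ABS): |0|=0, |3|=3, |2|=2, |-2|=2, |1|=1 -> [0, 3, 2, 2, 1]
Stage 6 (AMPLIFY -2): 0*-2=0, 3*-2=-6, 2*-2=-4, 2*-2=-4, 1*-2=-2 -> [0, -6, -4, -4, -2]

Answer: 0 -6 -4 -4 -2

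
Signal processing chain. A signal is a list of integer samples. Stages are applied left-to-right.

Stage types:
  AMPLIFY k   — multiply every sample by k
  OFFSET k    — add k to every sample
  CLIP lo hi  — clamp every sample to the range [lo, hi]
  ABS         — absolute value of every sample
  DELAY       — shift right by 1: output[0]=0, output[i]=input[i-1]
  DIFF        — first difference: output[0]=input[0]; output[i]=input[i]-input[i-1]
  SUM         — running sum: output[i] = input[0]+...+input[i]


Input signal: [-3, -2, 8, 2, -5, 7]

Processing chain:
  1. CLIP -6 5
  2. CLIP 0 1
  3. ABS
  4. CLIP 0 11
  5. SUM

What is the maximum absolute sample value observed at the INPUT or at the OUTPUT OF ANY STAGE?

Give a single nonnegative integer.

Answer: 8

Derivation:
Input: [-3, -2, 8, 2, -5, 7] (max |s|=8)
Stage 1 (CLIP -6 5): clip(-3,-6,5)=-3, clip(-2,-6,5)=-2, clip(8,-6,5)=5, clip(2,-6,5)=2, clip(-5,-6,5)=-5, clip(7,-6,5)=5 -> [-3, -2, 5, 2, -5, 5] (max |s|=5)
Stage 2 (CLIP 0 1): clip(-3,0,1)=0, clip(-2,0,1)=0, clip(5,0,1)=1, clip(2,0,1)=1, clip(-5,0,1)=0, clip(5,0,1)=1 -> [0, 0, 1, 1, 0, 1] (max |s|=1)
Stage 3 (ABS): |0|=0, |0|=0, |1|=1, |1|=1, |0|=0, |1|=1 -> [0, 0, 1, 1, 0, 1] (max |s|=1)
Stage 4 (CLIP 0 11): clip(0,0,11)=0, clip(0,0,11)=0, clip(1,0,11)=1, clip(1,0,11)=1, clip(0,0,11)=0, clip(1,0,11)=1 -> [0, 0, 1, 1, 0, 1] (max |s|=1)
Stage 5 (SUM): sum[0..0]=0, sum[0..1]=0, sum[0..2]=1, sum[0..3]=2, sum[0..4]=2, sum[0..5]=3 -> [0, 0, 1, 2, 2, 3] (max |s|=3)
Overall max amplitude: 8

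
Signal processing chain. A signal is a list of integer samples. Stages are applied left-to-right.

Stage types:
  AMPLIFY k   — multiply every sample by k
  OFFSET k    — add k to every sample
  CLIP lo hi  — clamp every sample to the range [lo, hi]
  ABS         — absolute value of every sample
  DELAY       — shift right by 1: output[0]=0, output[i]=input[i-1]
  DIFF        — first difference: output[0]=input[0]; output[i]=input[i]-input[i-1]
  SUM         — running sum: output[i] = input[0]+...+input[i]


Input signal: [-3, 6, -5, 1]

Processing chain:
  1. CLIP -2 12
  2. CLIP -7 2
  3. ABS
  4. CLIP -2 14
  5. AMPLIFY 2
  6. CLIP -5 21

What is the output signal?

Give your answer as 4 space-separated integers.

Input: [-3, 6, -5, 1]
Stage 1 (CLIP -2 12): clip(-3,-2,12)=-2, clip(6,-2,12)=6, clip(-5,-2,12)=-2, clip(1,-2,12)=1 -> [-2, 6, -2, 1]
Stage 2 (CLIP -7 2): clip(-2,-7,2)=-2, clip(6,-7,2)=2, clip(-2,-7,2)=-2, clip(1,-7,2)=1 -> [-2, 2, -2, 1]
Stage 3 (ABS): |-2|=2, |2|=2, |-2|=2, |1|=1 -> [2, 2, 2, 1]
Stage 4 (CLIP -2 14): clip(2,-2,14)=2, clip(2,-2,14)=2, clip(2,-2,14)=2, clip(1,-2,14)=1 -> [2, 2, 2, 1]
Stage 5 (AMPLIFY 2): 2*2=4, 2*2=4, 2*2=4, 1*2=2 -> [4, 4, 4, 2]
Stage 6 (CLIP -5 21): clip(4,-5,21)=4, clip(4,-5,21)=4, clip(4,-5,21)=4, clip(2,-5,21)=2 -> [4, 4, 4, 2]

Answer: 4 4 4 2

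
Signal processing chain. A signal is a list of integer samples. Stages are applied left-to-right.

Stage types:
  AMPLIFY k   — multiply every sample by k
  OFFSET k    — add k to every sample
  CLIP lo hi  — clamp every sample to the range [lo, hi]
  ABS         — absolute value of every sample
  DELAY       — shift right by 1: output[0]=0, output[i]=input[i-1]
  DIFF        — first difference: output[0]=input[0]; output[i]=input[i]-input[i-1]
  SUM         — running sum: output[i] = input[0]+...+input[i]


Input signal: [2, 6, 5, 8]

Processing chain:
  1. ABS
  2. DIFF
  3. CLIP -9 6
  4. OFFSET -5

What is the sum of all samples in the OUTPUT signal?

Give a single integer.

Answer: -12

Derivation:
Input: [2, 6, 5, 8]
Stage 1 (ABS): |2|=2, |6|=6, |5|=5, |8|=8 -> [2, 6, 5, 8]
Stage 2 (DIFF): s[0]=2, 6-2=4, 5-6=-1, 8-5=3 -> [2, 4, -1, 3]
Stage 3 (CLIP -9 6): clip(2,-9,6)=2, clip(4,-9,6)=4, clip(-1,-9,6)=-1, clip(3,-9,6)=3 -> [2, 4, -1, 3]
Stage 4 (OFFSET -5): 2+-5=-3, 4+-5=-1, -1+-5=-6, 3+-5=-2 -> [-3, -1, -6, -2]
Output sum: -12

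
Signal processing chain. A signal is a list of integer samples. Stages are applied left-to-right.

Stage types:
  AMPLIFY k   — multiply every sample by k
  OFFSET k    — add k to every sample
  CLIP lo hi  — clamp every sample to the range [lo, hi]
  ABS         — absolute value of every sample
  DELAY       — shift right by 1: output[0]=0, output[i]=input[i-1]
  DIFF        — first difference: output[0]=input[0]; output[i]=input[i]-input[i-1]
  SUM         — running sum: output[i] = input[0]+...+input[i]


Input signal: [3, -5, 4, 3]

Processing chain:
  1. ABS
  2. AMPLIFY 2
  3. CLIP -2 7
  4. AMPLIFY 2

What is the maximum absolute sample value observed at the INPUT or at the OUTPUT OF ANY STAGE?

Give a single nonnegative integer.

Input: [3, -5, 4, 3] (max |s|=5)
Stage 1 (ABS): |3|=3, |-5|=5, |4|=4, |3|=3 -> [3, 5, 4, 3] (max |s|=5)
Stage 2 (AMPLIFY 2): 3*2=6, 5*2=10, 4*2=8, 3*2=6 -> [6, 10, 8, 6] (max |s|=10)
Stage 3 (CLIP -2 7): clip(6,-2,7)=6, clip(10,-2,7)=7, clip(8,-2,7)=7, clip(6,-2,7)=6 -> [6, 7, 7, 6] (max |s|=7)
Stage 4 (AMPLIFY 2): 6*2=12, 7*2=14, 7*2=14, 6*2=12 -> [12, 14, 14, 12] (max |s|=14)
Overall max amplitude: 14

Answer: 14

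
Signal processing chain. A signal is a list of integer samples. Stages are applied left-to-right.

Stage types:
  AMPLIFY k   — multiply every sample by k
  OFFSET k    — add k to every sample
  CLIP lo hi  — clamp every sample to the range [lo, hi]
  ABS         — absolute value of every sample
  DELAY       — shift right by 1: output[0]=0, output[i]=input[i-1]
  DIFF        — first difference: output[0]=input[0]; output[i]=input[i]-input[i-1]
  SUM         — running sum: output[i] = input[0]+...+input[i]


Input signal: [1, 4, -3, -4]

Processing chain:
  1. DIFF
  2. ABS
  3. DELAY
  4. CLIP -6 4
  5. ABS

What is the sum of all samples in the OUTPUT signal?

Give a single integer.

Answer: 8

Derivation:
Input: [1, 4, -3, -4]
Stage 1 (DIFF): s[0]=1, 4-1=3, -3-4=-7, -4--3=-1 -> [1, 3, -7, -1]
Stage 2 (ABS): |1|=1, |3|=3, |-7|=7, |-1|=1 -> [1, 3, 7, 1]
Stage 3 (DELAY): [0, 1, 3, 7] = [0, 1, 3, 7] -> [0, 1, 3, 7]
Stage 4 (CLIP -6 4): clip(0,-6,4)=0, clip(1,-6,4)=1, clip(3,-6,4)=3, clip(7,-6,4)=4 -> [0, 1, 3, 4]
Stage 5 (ABS): |0|=0, |1|=1, |3|=3, |4|=4 -> [0, 1, 3, 4]
Output sum: 8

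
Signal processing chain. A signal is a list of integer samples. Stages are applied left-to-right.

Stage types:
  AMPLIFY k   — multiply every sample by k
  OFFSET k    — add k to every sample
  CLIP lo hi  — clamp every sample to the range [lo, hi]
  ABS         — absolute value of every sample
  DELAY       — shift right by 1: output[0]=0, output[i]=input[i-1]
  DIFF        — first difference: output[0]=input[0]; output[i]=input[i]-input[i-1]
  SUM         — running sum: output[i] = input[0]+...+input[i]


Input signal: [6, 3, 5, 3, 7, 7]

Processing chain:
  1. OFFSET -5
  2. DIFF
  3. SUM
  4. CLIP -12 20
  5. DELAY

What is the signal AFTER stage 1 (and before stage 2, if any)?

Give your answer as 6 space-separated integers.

Answer: 1 -2 0 -2 2 2

Derivation:
Input: [6, 3, 5, 3, 7, 7]
Stage 1 (OFFSET -5): 6+-5=1, 3+-5=-2, 5+-5=0, 3+-5=-2, 7+-5=2, 7+-5=2 -> [1, -2, 0, -2, 2, 2]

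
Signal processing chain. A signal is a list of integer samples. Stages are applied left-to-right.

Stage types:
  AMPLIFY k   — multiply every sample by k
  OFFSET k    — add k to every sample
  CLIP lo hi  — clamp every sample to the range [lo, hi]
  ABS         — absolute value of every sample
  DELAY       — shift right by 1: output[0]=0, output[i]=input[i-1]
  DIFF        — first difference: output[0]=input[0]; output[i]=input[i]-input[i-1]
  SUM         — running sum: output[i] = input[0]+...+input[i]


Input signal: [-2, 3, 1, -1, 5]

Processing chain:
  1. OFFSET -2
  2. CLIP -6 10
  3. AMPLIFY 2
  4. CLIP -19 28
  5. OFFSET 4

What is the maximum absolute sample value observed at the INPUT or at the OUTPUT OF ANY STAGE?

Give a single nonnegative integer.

Answer: 10

Derivation:
Input: [-2, 3, 1, -1, 5] (max |s|=5)
Stage 1 (OFFSET -2): -2+-2=-4, 3+-2=1, 1+-2=-1, -1+-2=-3, 5+-2=3 -> [-4, 1, -1, -3, 3] (max |s|=4)
Stage 2 (CLIP -6 10): clip(-4,-6,10)=-4, clip(1,-6,10)=1, clip(-1,-6,10)=-1, clip(-3,-6,10)=-3, clip(3,-6,10)=3 -> [-4, 1, -1, -3, 3] (max |s|=4)
Stage 3 (AMPLIFY 2): -4*2=-8, 1*2=2, -1*2=-2, -3*2=-6, 3*2=6 -> [-8, 2, -2, -6, 6] (max |s|=8)
Stage 4 (CLIP -19 28): clip(-8,-19,28)=-8, clip(2,-19,28)=2, clip(-2,-19,28)=-2, clip(-6,-19,28)=-6, clip(6,-19,28)=6 -> [-8, 2, -2, -6, 6] (max |s|=8)
Stage 5 (OFFSET 4): -8+4=-4, 2+4=6, -2+4=2, -6+4=-2, 6+4=10 -> [-4, 6, 2, -2, 10] (max |s|=10)
Overall max amplitude: 10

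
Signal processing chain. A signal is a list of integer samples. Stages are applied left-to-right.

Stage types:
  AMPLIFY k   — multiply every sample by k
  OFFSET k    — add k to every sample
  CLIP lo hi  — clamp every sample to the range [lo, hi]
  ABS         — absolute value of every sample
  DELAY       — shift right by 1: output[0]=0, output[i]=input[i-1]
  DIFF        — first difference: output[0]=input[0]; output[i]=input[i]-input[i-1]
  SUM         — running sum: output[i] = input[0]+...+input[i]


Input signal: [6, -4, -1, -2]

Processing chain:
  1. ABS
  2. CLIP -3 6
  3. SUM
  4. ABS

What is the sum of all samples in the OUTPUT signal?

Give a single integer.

Answer: 40

Derivation:
Input: [6, -4, -1, -2]
Stage 1 (ABS): |6|=6, |-4|=4, |-1|=1, |-2|=2 -> [6, 4, 1, 2]
Stage 2 (CLIP -3 6): clip(6,-3,6)=6, clip(4,-3,6)=4, clip(1,-3,6)=1, clip(2,-3,6)=2 -> [6, 4, 1, 2]
Stage 3 (SUM): sum[0..0]=6, sum[0..1]=10, sum[0..2]=11, sum[0..3]=13 -> [6, 10, 11, 13]
Stage 4 (ABS): |6|=6, |10|=10, |11|=11, |13|=13 -> [6, 10, 11, 13]
Output sum: 40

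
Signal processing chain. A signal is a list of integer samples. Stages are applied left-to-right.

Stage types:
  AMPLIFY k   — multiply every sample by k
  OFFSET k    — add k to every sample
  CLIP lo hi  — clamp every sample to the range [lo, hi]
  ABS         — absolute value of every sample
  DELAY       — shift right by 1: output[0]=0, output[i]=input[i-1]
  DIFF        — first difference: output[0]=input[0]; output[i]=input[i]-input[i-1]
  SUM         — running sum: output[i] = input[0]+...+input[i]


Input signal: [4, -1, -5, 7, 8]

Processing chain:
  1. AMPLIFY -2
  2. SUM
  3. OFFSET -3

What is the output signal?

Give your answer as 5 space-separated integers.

Input: [4, -1, -5, 7, 8]
Stage 1 (AMPLIFY -2): 4*-2=-8, -1*-2=2, -5*-2=10, 7*-2=-14, 8*-2=-16 -> [-8, 2, 10, -14, -16]
Stage 2 (SUM): sum[0..0]=-8, sum[0..1]=-6, sum[0..2]=4, sum[0..3]=-10, sum[0..4]=-26 -> [-8, -6, 4, -10, -26]
Stage 3 (OFFSET -3): -8+-3=-11, -6+-3=-9, 4+-3=1, -10+-3=-13, -26+-3=-29 -> [-11, -9, 1, -13, -29]

Answer: -11 -9 1 -13 -29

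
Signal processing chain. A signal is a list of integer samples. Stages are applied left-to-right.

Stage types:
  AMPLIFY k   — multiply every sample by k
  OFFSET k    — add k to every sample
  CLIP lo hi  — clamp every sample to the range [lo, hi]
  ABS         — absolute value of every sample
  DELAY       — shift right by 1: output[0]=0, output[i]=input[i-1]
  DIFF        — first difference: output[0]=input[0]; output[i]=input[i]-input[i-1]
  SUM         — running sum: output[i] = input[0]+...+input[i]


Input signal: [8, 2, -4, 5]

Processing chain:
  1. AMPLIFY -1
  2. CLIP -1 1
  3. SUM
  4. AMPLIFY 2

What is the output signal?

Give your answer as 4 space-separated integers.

Answer: -2 -4 -2 -4

Derivation:
Input: [8, 2, -4, 5]
Stage 1 (AMPLIFY -1): 8*-1=-8, 2*-1=-2, -4*-1=4, 5*-1=-5 -> [-8, -2, 4, -5]
Stage 2 (CLIP -1 1): clip(-8,-1,1)=-1, clip(-2,-1,1)=-1, clip(4,-1,1)=1, clip(-5,-1,1)=-1 -> [-1, -1, 1, -1]
Stage 3 (SUM): sum[0..0]=-1, sum[0..1]=-2, sum[0..2]=-1, sum[0..3]=-2 -> [-1, -2, -1, -2]
Stage 4 (AMPLIFY 2): -1*2=-2, -2*2=-4, -1*2=-2, -2*2=-4 -> [-2, -4, -2, -4]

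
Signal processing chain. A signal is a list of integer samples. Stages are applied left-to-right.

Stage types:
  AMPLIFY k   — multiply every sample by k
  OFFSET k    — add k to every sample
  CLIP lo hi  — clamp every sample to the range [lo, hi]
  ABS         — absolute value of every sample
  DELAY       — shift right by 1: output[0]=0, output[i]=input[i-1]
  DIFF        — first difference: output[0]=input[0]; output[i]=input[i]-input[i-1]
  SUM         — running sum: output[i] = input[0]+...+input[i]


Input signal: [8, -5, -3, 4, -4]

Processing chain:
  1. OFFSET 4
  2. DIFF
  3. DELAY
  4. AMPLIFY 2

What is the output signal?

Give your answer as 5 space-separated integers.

Answer: 0 24 -26 4 14

Derivation:
Input: [8, -5, -3, 4, -4]
Stage 1 (OFFSET 4): 8+4=12, -5+4=-1, -3+4=1, 4+4=8, -4+4=0 -> [12, -1, 1, 8, 0]
Stage 2 (DIFF): s[0]=12, -1-12=-13, 1--1=2, 8-1=7, 0-8=-8 -> [12, -13, 2, 7, -8]
Stage 3 (DELAY): [0, 12, -13, 2, 7] = [0, 12, -13, 2, 7] -> [0, 12, -13, 2, 7]
Stage 4 (AMPLIFY 2): 0*2=0, 12*2=24, -13*2=-26, 2*2=4, 7*2=14 -> [0, 24, -26, 4, 14]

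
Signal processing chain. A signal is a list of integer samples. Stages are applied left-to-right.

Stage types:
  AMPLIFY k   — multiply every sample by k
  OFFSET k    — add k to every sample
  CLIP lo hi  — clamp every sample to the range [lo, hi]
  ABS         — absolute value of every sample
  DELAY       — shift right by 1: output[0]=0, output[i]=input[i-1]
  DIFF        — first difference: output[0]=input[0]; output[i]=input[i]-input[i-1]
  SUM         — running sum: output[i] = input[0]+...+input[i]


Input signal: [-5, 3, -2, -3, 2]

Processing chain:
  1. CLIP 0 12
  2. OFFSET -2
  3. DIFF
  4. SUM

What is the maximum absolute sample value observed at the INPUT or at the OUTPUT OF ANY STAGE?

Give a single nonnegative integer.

Answer: 5

Derivation:
Input: [-5, 3, -2, -3, 2] (max |s|=5)
Stage 1 (CLIP 0 12): clip(-5,0,12)=0, clip(3,0,12)=3, clip(-2,0,12)=0, clip(-3,0,12)=0, clip(2,0,12)=2 -> [0, 3, 0, 0, 2] (max |s|=3)
Stage 2 (OFFSET -2): 0+-2=-2, 3+-2=1, 0+-2=-2, 0+-2=-2, 2+-2=0 -> [-2, 1, -2, -2, 0] (max |s|=2)
Stage 3 (DIFF): s[0]=-2, 1--2=3, -2-1=-3, -2--2=0, 0--2=2 -> [-2, 3, -3, 0, 2] (max |s|=3)
Stage 4 (SUM): sum[0..0]=-2, sum[0..1]=1, sum[0..2]=-2, sum[0..3]=-2, sum[0..4]=0 -> [-2, 1, -2, -2, 0] (max |s|=2)
Overall max amplitude: 5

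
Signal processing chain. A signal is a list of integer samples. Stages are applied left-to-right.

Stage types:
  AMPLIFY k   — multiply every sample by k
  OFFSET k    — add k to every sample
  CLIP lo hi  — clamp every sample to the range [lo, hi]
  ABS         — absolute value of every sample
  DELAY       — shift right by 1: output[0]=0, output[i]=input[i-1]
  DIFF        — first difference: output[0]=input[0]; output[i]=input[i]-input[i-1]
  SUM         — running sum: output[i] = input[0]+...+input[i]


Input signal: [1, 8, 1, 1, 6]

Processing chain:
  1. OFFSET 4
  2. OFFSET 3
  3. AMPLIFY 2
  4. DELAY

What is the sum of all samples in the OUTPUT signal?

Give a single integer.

Input: [1, 8, 1, 1, 6]
Stage 1 (OFFSET 4): 1+4=5, 8+4=12, 1+4=5, 1+4=5, 6+4=10 -> [5, 12, 5, 5, 10]
Stage 2 (OFFSET 3): 5+3=8, 12+3=15, 5+3=8, 5+3=8, 10+3=13 -> [8, 15, 8, 8, 13]
Stage 3 (AMPLIFY 2): 8*2=16, 15*2=30, 8*2=16, 8*2=16, 13*2=26 -> [16, 30, 16, 16, 26]
Stage 4 (DELAY): [0, 16, 30, 16, 16] = [0, 16, 30, 16, 16] -> [0, 16, 30, 16, 16]
Output sum: 78

Answer: 78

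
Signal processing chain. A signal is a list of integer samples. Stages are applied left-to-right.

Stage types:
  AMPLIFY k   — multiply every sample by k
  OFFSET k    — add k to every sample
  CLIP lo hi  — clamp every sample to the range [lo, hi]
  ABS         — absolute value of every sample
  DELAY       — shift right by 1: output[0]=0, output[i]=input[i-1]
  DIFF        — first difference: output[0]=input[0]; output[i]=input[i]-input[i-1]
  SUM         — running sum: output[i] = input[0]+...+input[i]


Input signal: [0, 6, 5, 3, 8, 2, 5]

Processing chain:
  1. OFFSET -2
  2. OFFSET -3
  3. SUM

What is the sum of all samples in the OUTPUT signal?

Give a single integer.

Input: [0, 6, 5, 3, 8, 2, 5]
Stage 1 (OFFSET -2): 0+-2=-2, 6+-2=4, 5+-2=3, 3+-2=1, 8+-2=6, 2+-2=0, 5+-2=3 -> [-2, 4, 3, 1, 6, 0, 3]
Stage 2 (OFFSET -3): -2+-3=-5, 4+-3=1, 3+-3=0, 1+-3=-2, 6+-3=3, 0+-3=-3, 3+-3=0 -> [-5, 1, 0, -2, 3, -3, 0]
Stage 3 (SUM): sum[0..0]=-5, sum[0..1]=-4, sum[0..2]=-4, sum[0..3]=-6, sum[0..4]=-3, sum[0..5]=-6, sum[0..6]=-6 -> [-5, -4, -4, -6, -3, -6, -6]
Output sum: -34

Answer: -34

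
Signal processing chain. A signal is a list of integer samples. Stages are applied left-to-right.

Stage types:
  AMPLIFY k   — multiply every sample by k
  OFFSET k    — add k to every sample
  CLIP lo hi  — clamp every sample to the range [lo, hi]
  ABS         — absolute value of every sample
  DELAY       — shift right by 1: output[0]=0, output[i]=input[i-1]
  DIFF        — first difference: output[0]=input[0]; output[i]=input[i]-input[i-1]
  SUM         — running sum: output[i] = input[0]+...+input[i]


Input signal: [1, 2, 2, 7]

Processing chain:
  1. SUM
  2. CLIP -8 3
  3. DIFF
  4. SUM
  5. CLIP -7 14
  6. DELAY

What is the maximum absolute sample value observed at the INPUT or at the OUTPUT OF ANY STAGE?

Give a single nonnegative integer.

Input: [1, 2, 2, 7] (max |s|=7)
Stage 1 (SUM): sum[0..0]=1, sum[0..1]=3, sum[0..2]=5, sum[0..3]=12 -> [1, 3, 5, 12] (max |s|=12)
Stage 2 (CLIP -8 3): clip(1,-8,3)=1, clip(3,-8,3)=3, clip(5,-8,3)=3, clip(12,-8,3)=3 -> [1, 3, 3, 3] (max |s|=3)
Stage 3 (DIFF): s[0]=1, 3-1=2, 3-3=0, 3-3=0 -> [1, 2, 0, 0] (max |s|=2)
Stage 4 (SUM): sum[0..0]=1, sum[0..1]=3, sum[0..2]=3, sum[0..3]=3 -> [1, 3, 3, 3] (max |s|=3)
Stage 5 (CLIP -7 14): clip(1,-7,14)=1, clip(3,-7,14)=3, clip(3,-7,14)=3, clip(3,-7,14)=3 -> [1, 3, 3, 3] (max |s|=3)
Stage 6 (DELAY): [0, 1, 3, 3] = [0, 1, 3, 3] -> [0, 1, 3, 3] (max |s|=3)
Overall max amplitude: 12

Answer: 12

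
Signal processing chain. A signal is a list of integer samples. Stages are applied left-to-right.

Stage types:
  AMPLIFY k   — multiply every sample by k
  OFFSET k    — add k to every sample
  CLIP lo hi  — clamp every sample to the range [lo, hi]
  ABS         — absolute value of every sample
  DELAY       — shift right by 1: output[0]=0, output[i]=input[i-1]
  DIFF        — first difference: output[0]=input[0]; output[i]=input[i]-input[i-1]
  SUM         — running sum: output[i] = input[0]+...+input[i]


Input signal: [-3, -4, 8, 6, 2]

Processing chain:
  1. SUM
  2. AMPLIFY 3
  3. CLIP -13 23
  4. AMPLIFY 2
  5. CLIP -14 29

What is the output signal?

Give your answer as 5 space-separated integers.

Input: [-3, -4, 8, 6, 2]
Stage 1 (SUM): sum[0..0]=-3, sum[0..1]=-7, sum[0..2]=1, sum[0..3]=7, sum[0..4]=9 -> [-3, -7, 1, 7, 9]
Stage 2 (AMPLIFY 3): -3*3=-9, -7*3=-21, 1*3=3, 7*3=21, 9*3=27 -> [-9, -21, 3, 21, 27]
Stage 3 (CLIP -13 23): clip(-9,-13,23)=-9, clip(-21,-13,23)=-13, clip(3,-13,23)=3, clip(21,-13,23)=21, clip(27,-13,23)=23 -> [-9, -13, 3, 21, 23]
Stage 4 (AMPLIFY 2): -9*2=-18, -13*2=-26, 3*2=6, 21*2=42, 23*2=46 -> [-18, -26, 6, 42, 46]
Stage 5 (CLIP -14 29): clip(-18,-14,29)=-14, clip(-26,-14,29)=-14, clip(6,-14,29)=6, clip(42,-14,29)=29, clip(46,-14,29)=29 -> [-14, -14, 6, 29, 29]

Answer: -14 -14 6 29 29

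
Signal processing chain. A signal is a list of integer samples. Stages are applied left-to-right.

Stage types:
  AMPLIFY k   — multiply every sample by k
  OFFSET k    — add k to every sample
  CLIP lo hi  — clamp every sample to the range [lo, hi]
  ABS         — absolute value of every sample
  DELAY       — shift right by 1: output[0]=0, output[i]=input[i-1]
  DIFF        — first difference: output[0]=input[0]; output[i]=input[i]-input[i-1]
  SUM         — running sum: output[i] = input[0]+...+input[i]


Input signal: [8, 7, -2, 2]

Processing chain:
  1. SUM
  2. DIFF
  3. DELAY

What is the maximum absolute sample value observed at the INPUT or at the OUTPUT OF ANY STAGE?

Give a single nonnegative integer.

Input: [8, 7, -2, 2] (max |s|=8)
Stage 1 (SUM): sum[0..0]=8, sum[0..1]=15, sum[0..2]=13, sum[0..3]=15 -> [8, 15, 13, 15] (max |s|=15)
Stage 2 (DIFF): s[0]=8, 15-8=7, 13-15=-2, 15-13=2 -> [8, 7, -2, 2] (max |s|=8)
Stage 3 (DELAY): [0, 8, 7, -2] = [0, 8, 7, -2] -> [0, 8, 7, -2] (max |s|=8)
Overall max amplitude: 15

Answer: 15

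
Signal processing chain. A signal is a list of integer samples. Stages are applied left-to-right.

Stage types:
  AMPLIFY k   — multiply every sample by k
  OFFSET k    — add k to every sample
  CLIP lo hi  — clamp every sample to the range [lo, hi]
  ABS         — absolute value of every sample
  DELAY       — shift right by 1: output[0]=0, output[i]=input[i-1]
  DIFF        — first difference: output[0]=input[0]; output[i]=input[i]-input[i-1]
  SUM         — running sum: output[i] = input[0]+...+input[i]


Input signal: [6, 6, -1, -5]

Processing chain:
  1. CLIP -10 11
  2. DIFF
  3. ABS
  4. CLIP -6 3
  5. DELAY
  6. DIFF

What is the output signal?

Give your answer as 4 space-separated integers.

Input: [6, 6, -1, -5]
Stage 1 (CLIP -10 11): clip(6,-10,11)=6, clip(6,-10,11)=6, clip(-1,-10,11)=-1, clip(-5,-10,11)=-5 -> [6, 6, -1, -5]
Stage 2 (DIFF): s[0]=6, 6-6=0, -1-6=-7, -5--1=-4 -> [6, 0, -7, -4]
Stage 3 (ABS): |6|=6, |0|=0, |-7|=7, |-4|=4 -> [6, 0, 7, 4]
Stage 4 (CLIP -6 3): clip(6,-6,3)=3, clip(0,-6,3)=0, clip(7,-6,3)=3, clip(4,-6,3)=3 -> [3, 0, 3, 3]
Stage 5 (DELAY): [0, 3, 0, 3] = [0, 3, 0, 3] -> [0, 3, 0, 3]
Stage 6 (DIFF): s[0]=0, 3-0=3, 0-3=-3, 3-0=3 -> [0, 3, -3, 3]

Answer: 0 3 -3 3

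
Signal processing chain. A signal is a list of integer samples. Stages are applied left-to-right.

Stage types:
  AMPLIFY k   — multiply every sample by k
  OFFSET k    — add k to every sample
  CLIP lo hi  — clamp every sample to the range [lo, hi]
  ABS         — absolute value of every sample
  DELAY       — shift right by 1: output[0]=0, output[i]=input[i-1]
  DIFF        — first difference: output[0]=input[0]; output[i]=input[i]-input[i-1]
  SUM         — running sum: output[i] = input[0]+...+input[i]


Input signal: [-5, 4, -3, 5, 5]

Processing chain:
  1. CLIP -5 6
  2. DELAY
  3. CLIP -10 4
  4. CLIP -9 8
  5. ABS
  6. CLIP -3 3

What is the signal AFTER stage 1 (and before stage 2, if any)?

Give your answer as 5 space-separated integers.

Input: [-5, 4, -3, 5, 5]
Stage 1 (CLIP -5 6): clip(-5,-5,6)=-5, clip(4,-5,6)=4, clip(-3,-5,6)=-3, clip(5,-5,6)=5, clip(5,-5,6)=5 -> [-5, 4, -3, 5, 5]

Answer: -5 4 -3 5 5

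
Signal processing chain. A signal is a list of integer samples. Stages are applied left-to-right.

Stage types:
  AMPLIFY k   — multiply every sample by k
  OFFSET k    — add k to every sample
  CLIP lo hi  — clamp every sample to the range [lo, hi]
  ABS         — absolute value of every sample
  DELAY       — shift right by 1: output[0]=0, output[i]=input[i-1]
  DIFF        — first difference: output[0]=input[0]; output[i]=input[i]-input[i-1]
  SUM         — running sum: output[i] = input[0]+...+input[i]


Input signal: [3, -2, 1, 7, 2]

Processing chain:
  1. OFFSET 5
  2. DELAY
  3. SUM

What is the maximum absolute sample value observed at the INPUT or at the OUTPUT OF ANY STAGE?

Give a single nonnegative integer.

Answer: 29

Derivation:
Input: [3, -2, 1, 7, 2] (max |s|=7)
Stage 1 (OFFSET 5): 3+5=8, -2+5=3, 1+5=6, 7+5=12, 2+5=7 -> [8, 3, 6, 12, 7] (max |s|=12)
Stage 2 (DELAY): [0, 8, 3, 6, 12] = [0, 8, 3, 6, 12] -> [0, 8, 3, 6, 12] (max |s|=12)
Stage 3 (SUM): sum[0..0]=0, sum[0..1]=8, sum[0..2]=11, sum[0..3]=17, sum[0..4]=29 -> [0, 8, 11, 17, 29] (max |s|=29)
Overall max amplitude: 29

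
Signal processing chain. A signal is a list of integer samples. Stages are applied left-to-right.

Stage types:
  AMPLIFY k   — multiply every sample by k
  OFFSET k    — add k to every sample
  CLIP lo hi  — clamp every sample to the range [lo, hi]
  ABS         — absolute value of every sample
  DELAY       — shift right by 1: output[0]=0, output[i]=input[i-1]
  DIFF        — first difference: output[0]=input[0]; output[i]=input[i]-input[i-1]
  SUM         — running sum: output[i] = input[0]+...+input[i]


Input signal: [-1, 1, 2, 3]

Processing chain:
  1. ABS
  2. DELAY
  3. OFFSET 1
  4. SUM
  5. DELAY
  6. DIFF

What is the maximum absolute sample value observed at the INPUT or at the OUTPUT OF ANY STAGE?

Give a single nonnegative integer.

Input: [-1, 1, 2, 3] (max |s|=3)
Stage 1 (ABS): |-1|=1, |1|=1, |2|=2, |3|=3 -> [1, 1, 2, 3] (max |s|=3)
Stage 2 (DELAY): [0, 1, 1, 2] = [0, 1, 1, 2] -> [0, 1, 1, 2] (max |s|=2)
Stage 3 (OFFSET 1): 0+1=1, 1+1=2, 1+1=2, 2+1=3 -> [1, 2, 2, 3] (max |s|=3)
Stage 4 (SUM): sum[0..0]=1, sum[0..1]=3, sum[0..2]=5, sum[0..3]=8 -> [1, 3, 5, 8] (max |s|=8)
Stage 5 (DELAY): [0, 1, 3, 5] = [0, 1, 3, 5] -> [0, 1, 3, 5] (max |s|=5)
Stage 6 (DIFF): s[0]=0, 1-0=1, 3-1=2, 5-3=2 -> [0, 1, 2, 2] (max |s|=2)
Overall max amplitude: 8

Answer: 8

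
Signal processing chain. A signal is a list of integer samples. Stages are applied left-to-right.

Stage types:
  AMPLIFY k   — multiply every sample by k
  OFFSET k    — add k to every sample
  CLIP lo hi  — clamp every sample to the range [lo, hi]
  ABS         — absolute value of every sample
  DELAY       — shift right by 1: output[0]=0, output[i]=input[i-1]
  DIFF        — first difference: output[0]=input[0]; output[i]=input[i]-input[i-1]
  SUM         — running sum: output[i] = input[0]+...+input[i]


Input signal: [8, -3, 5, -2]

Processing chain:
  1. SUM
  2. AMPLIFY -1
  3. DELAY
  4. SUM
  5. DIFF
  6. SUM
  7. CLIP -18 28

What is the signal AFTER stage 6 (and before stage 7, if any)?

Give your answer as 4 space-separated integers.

Answer: 0 -8 -13 -23

Derivation:
Input: [8, -3, 5, -2]
Stage 1 (SUM): sum[0..0]=8, sum[0..1]=5, sum[0..2]=10, sum[0..3]=8 -> [8, 5, 10, 8]
Stage 2 (AMPLIFY -1): 8*-1=-8, 5*-1=-5, 10*-1=-10, 8*-1=-8 -> [-8, -5, -10, -8]
Stage 3 (DELAY): [0, -8, -5, -10] = [0, -8, -5, -10] -> [0, -8, -5, -10]
Stage 4 (SUM): sum[0..0]=0, sum[0..1]=-8, sum[0..2]=-13, sum[0..3]=-23 -> [0, -8, -13, -23]
Stage 5 (DIFF): s[0]=0, -8-0=-8, -13--8=-5, -23--13=-10 -> [0, -8, -5, -10]
Stage 6 (SUM): sum[0..0]=0, sum[0..1]=-8, sum[0..2]=-13, sum[0..3]=-23 -> [0, -8, -13, -23]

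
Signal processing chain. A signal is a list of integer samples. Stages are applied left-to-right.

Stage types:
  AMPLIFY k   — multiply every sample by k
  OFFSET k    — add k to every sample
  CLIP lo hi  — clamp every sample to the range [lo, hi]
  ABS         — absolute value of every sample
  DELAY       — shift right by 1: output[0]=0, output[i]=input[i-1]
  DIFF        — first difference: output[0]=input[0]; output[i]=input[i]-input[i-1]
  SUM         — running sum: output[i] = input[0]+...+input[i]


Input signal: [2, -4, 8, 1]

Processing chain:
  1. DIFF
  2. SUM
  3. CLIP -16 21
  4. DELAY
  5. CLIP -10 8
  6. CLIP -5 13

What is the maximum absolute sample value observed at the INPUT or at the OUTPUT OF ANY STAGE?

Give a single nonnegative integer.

Input: [2, -4, 8, 1] (max |s|=8)
Stage 1 (DIFF): s[0]=2, -4-2=-6, 8--4=12, 1-8=-7 -> [2, -6, 12, -7] (max |s|=12)
Stage 2 (SUM): sum[0..0]=2, sum[0..1]=-4, sum[0..2]=8, sum[0..3]=1 -> [2, -4, 8, 1] (max |s|=8)
Stage 3 (CLIP -16 21): clip(2,-16,21)=2, clip(-4,-16,21)=-4, clip(8,-16,21)=8, clip(1,-16,21)=1 -> [2, -4, 8, 1] (max |s|=8)
Stage 4 (DELAY): [0, 2, -4, 8] = [0, 2, -4, 8] -> [0, 2, -4, 8] (max |s|=8)
Stage 5 (CLIP -10 8): clip(0,-10,8)=0, clip(2,-10,8)=2, clip(-4,-10,8)=-4, clip(8,-10,8)=8 -> [0, 2, -4, 8] (max |s|=8)
Stage 6 (CLIP -5 13): clip(0,-5,13)=0, clip(2,-5,13)=2, clip(-4,-5,13)=-4, clip(8,-5,13)=8 -> [0, 2, -4, 8] (max |s|=8)
Overall max amplitude: 12

Answer: 12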